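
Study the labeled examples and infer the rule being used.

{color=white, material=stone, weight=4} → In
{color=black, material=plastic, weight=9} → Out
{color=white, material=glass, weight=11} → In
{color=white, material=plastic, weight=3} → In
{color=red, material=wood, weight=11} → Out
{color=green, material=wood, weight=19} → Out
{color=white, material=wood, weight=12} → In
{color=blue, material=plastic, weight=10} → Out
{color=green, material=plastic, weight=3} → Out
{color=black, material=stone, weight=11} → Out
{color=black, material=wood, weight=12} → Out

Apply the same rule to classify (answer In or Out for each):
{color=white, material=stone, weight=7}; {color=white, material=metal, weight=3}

In, In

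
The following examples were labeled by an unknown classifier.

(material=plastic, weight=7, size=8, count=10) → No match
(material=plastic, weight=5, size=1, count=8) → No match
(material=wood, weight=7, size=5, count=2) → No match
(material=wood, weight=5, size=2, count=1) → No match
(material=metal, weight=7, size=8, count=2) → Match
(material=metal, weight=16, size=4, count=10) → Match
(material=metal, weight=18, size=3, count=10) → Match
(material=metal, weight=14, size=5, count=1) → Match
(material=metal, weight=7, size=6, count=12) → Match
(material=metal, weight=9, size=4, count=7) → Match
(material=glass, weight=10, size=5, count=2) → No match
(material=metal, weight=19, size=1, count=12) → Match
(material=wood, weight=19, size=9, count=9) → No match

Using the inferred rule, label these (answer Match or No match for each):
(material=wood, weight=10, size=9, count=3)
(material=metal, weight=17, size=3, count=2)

Checking candidate rules against both groups, what survives is: material is metal.
(material=wood, weight=10, size=9, count=3): material is wood, does not pass → No match.
(material=metal, weight=17, size=3, count=2): material is metal, has this property → Match.

No match, Match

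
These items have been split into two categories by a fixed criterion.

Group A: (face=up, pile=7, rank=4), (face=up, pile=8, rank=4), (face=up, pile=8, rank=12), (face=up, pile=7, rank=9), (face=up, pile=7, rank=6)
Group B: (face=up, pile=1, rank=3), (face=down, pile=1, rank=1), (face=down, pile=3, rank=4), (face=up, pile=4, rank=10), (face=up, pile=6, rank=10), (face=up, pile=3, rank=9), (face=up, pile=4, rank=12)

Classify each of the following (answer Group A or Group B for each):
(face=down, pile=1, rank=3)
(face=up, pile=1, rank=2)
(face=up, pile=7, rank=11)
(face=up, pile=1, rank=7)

Group B, Group B, Group A, Group B

The pattern is that an item is 'Group A' exactly when: pile ≥ 7.
Group B: (face=down, pile=1, rank=3), since pile = 1. Group B: (face=up, pile=1, rank=2), since pile = 1. Group A: (face=up, pile=7, rank=11), since pile = 7. Group B: (face=up, pile=1, rank=7), since pile = 1.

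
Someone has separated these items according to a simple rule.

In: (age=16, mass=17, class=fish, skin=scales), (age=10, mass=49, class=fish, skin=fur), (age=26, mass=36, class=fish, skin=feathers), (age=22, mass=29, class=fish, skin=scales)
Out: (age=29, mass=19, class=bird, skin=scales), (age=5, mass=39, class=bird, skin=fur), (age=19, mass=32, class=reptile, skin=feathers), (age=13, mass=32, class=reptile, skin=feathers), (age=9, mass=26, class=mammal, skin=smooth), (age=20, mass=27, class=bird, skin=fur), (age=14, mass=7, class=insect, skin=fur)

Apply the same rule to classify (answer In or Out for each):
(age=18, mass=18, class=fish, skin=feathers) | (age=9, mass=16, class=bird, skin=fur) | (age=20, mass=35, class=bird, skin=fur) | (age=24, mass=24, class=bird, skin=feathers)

In, Out, Out, Out

Every 'In' example satisfies: class is fish. None of the 'Out' examples do.
(age=18, mass=18, class=fish, skin=feathers) → class is fish → In. (age=9, mass=16, class=bird, skin=fur) → class is bird → Out. (age=20, mass=35, class=bird, skin=fur) → class is bird → Out. (age=24, mass=24, class=bird, skin=feathers) → class is bird → Out.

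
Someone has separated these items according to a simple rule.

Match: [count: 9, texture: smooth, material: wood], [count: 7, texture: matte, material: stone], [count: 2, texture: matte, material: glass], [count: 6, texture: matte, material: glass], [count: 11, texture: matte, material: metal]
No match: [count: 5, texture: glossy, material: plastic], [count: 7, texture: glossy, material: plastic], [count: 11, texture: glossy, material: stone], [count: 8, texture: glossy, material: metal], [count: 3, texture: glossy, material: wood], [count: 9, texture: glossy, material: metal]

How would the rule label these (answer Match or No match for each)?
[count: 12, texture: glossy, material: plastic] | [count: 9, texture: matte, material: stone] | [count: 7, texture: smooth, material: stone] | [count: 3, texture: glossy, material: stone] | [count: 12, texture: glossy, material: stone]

No match, Match, Match, No match, No match

'Match' ⟺ texture is not glossy.
[count: 12, texture: glossy, material: plastic] → texture is glossy → No match. [count: 9, texture: matte, material: stone] → texture is matte → Match. [count: 7, texture: smooth, material: stone] → texture is smooth → Match. [count: 3, texture: glossy, material: stone] → texture is glossy → No match. [count: 12, texture: glossy, material: stone] → texture is glossy → No match.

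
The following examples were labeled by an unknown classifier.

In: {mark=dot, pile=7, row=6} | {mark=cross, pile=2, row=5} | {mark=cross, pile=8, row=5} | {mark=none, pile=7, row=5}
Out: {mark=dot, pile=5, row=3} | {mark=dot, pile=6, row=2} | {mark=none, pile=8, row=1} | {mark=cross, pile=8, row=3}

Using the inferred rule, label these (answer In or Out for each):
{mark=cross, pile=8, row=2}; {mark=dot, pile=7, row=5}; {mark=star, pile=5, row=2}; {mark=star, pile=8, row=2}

Out, In, Out, Out

Rule: row ≥ 5. This holds for each 'In' example and fails for each 'Out' one.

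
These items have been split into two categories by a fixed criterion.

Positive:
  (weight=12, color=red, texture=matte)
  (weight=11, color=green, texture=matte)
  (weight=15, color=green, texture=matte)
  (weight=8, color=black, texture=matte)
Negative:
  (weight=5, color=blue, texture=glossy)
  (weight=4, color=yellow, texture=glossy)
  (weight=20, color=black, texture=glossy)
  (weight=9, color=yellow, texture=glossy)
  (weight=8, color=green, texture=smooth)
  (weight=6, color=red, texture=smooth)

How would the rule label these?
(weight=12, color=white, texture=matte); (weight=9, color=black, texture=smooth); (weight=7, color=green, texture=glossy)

Every 'Positive' example satisfies: texture is matte. None of the 'Negative' examples do.
(weight=12, color=white, texture=matte): Positive (texture is matte). (weight=9, color=black, texture=smooth): Negative (texture is smooth). (weight=7, color=green, texture=glossy): Negative (texture is glossy).

Positive, Negative, Negative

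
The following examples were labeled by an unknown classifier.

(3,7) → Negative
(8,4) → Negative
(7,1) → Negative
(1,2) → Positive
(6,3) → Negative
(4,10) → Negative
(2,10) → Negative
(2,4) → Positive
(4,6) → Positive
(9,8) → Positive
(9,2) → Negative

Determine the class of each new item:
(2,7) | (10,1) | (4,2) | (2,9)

Rule: |first − second| ≤ 2. This holds for each 'Positive' example and fails for each 'Negative' one.

Negative, Negative, Positive, Negative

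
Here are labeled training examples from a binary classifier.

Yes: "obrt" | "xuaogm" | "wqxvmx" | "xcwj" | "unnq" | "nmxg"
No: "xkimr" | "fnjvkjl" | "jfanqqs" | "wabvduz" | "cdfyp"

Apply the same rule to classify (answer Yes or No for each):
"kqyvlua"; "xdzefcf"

No, No

Rule: even length. This holds for each 'Yes' example and fails for each 'No' one.
"kqyvlua" — length 7, hence No. "xdzefcf" — length 7, hence No.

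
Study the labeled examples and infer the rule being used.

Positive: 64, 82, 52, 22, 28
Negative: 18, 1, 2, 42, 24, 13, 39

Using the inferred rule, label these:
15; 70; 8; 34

Negative, Positive, Negative, Positive

Checking candidate rules against both groups, what survives is: ≡ 4 (mod 6).
15: 15 mod 6 = 3 — fails this test, so Negative. 70: 70 mod 6 = 4 — meets the rule, so Positive. 8: 8 mod 6 = 2 — fails this test, so Negative. 34: 34 mod 6 = 4 — meets the rule, so Positive.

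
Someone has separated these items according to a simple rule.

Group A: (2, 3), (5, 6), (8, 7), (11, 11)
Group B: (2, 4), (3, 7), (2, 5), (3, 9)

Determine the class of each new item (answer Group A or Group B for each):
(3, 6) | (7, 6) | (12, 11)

Group B, Group A, Group A

One predicate separates the groups cleanly: |first − second| ≤ 1.
Group B: (3, 6), since |3−6| = 3.
Group A: (7, 6), since |7−6| = 1.
Group A: (12, 11), since |12−11| = 1.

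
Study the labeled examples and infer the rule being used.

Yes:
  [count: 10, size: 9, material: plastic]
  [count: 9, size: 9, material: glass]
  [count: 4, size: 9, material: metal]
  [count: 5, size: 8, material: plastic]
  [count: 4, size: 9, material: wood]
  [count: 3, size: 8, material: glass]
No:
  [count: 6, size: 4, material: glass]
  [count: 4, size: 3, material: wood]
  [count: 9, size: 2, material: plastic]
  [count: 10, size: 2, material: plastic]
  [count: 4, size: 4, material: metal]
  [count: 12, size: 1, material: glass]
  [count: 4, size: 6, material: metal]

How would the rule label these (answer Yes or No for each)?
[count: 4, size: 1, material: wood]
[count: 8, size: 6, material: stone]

No, No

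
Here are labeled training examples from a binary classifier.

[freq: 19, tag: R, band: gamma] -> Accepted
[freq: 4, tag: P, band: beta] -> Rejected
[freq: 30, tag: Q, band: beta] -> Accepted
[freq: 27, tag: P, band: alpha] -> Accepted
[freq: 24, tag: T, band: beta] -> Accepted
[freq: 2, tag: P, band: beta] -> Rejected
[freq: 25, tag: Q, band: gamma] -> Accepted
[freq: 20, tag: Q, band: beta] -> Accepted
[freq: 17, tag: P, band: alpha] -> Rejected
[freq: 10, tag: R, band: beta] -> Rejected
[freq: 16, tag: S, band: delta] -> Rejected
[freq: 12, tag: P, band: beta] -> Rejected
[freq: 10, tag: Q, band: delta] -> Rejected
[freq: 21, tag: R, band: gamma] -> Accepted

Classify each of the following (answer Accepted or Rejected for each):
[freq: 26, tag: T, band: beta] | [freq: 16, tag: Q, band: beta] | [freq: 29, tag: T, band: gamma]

Accepted, Rejected, Accepted

The classifier is using: freq ≥ 19.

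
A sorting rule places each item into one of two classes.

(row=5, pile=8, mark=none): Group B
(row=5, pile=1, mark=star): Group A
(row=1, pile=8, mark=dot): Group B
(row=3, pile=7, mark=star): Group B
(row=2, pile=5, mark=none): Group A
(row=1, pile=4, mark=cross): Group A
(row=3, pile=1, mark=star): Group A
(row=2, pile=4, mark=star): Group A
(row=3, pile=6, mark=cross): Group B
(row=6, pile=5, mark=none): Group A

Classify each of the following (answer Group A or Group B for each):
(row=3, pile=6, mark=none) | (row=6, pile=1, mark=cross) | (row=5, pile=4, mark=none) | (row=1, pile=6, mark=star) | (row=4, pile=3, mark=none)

'Group A' ⟺ pile ≤ 5.
(row=3, pile=6, mark=none) → pile = 6 → Group B.
(row=6, pile=1, mark=cross) → pile = 1 → Group A.
(row=5, pile=4, mark=none) → pile = 4 → Group A.
(row=1, pile=6, mark=star) → pile = 6 → Group B.
(row=4, pile=3, mark=none) → pile = 3 → Group A.

Group B, Group A, Group A, Group B, Group A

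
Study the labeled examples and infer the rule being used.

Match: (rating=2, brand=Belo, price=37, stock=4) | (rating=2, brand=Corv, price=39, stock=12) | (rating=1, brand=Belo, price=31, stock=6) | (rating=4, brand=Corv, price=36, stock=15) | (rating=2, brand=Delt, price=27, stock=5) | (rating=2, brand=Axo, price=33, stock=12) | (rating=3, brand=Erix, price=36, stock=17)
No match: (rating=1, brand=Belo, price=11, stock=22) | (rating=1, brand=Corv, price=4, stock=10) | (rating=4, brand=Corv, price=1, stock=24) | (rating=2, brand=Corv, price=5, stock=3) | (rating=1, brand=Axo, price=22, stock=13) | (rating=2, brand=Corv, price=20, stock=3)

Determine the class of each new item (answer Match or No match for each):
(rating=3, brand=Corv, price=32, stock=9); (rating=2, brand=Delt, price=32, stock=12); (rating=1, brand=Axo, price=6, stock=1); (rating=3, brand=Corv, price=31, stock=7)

Every 'Match' example satisfies: price ≥ 27. None of the 'No match' examples do.
Match: (rating=3, brand=Corv, price=32, stock=9), since price = 32. Match: (rating=2, brand=Delt, price=32, stock=12), since price = 32. No match: (rating=1, brand=Axo, price=6, stock=1), since price = 6. Match: (rating=3, brand=Corv, price=31, stock=7), since price = 31.

Match, Match, No match, Match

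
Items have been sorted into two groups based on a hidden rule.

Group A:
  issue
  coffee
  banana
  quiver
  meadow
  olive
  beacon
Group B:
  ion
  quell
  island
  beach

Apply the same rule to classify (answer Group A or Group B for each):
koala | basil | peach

'Group A' ⟺ has ≥ 3 vowels.

Group A, Group B, Group B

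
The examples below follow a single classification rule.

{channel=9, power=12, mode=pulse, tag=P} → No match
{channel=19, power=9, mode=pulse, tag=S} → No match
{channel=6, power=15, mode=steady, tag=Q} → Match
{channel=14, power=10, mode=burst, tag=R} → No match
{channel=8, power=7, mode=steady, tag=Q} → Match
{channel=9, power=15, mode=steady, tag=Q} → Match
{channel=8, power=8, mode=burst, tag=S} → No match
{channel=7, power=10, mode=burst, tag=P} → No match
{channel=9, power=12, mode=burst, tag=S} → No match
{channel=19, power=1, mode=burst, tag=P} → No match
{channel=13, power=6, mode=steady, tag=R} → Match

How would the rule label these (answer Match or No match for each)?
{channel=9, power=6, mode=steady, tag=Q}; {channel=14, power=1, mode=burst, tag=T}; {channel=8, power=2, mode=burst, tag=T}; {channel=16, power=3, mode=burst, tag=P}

Rule: mode is steady. This holds for each 'Match' example and fails for each 'No match' one.
{channel=9, power=6, mode=steady, tag=Q}: mode is steady, meets the rule → Match. {channel=14, power=1, mode=burst, tag=T}: mode is burst, fails this test → No match. {channel=8, power=2, mode=burst, tag=T}: mode is burst, fails this test → No match. {channel=16, power=3, mode=burst, tag=P}: mode is burst, fails this test → No match.

Match, No match, No match, No match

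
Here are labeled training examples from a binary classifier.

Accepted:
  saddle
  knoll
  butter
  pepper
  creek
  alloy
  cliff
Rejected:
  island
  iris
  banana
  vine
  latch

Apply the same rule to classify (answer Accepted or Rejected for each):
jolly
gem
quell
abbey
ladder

Accepted, Rejected, Accepted, Accepted, Accepted

The distinguishing property — has a double letter — holds for all the 'Accepted' cases and none of the 'Rejected' cases.
Accepted: jolly, since 'll' doubled. Rejected: gem, since no doubled letter. Accepted: quell, since 'll' doubled. Accepted: abbey, since 'bb' doubled. Accepted: ladder, since 'dd' doubled.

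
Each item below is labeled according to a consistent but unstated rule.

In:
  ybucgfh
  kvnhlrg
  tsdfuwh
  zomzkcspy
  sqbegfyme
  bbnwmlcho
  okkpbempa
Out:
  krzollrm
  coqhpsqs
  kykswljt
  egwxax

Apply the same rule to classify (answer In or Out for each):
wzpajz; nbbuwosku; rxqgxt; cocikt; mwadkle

Out, In, Out, Out, In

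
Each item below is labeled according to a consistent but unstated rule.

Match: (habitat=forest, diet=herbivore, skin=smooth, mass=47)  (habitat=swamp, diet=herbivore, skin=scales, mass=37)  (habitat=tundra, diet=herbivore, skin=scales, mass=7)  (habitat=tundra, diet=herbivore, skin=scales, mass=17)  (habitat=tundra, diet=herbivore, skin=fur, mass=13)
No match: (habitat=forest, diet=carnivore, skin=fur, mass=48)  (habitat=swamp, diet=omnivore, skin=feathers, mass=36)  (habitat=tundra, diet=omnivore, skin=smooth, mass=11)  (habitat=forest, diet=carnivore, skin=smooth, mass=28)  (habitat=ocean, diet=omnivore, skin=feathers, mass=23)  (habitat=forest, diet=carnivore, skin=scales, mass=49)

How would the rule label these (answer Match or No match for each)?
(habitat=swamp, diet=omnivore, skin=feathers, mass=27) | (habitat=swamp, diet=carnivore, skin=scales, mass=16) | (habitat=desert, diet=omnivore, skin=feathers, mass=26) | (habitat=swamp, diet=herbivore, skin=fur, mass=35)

No match, No match, No match, Match

The distinguishing property — diet is herbivore — holds for all the 'Match' cases and none of the 'No match' cases.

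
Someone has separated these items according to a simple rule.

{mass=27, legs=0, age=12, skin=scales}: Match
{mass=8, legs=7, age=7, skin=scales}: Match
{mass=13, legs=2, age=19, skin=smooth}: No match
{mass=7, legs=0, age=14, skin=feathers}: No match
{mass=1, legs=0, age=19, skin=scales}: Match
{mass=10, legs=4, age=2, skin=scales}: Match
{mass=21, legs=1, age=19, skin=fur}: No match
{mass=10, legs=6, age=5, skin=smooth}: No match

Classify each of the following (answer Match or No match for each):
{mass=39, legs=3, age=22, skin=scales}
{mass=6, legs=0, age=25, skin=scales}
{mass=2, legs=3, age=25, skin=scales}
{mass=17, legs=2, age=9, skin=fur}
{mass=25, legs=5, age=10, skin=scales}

Match, Match, Match, No match, Match

The simplest hypothesis consistent with all the labels is: skin is scales.
{mass=39, legs=3, age=22, skin=scales}: Match (skin is scales). {mass=6, legs=0, age=25, skin=scales}: Match (skin is scales). {mass=2, legs=3, age=25, skin=scales}: Match (skin is scales). {mass=17, legs=2, age=9, skin=fur}: No match (skin is fur). {mass=25, legs=5, age=10, skin=scales}: Match (skin is scales).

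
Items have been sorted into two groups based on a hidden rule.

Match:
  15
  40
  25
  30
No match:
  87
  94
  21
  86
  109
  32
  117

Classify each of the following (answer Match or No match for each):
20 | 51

Match, No match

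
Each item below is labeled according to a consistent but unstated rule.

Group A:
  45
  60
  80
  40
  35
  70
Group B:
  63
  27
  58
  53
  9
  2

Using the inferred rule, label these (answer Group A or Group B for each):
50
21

Group A, Group B

One predicate separates the groups cleanly: multiple of 5.
50: 50 = 5·10 — has this property, so Group A. 21: 21 = 5·4 + 1 — does not fit, so Group B.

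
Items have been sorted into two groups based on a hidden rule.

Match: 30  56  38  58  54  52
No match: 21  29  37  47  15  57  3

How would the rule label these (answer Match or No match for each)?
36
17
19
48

Match, No match, No match, Match

'Match' ⟺ even.
36: Match (36 is even).
17: No match (17 is odd).
19: No match (19 is odd).
48: Match (48 is even).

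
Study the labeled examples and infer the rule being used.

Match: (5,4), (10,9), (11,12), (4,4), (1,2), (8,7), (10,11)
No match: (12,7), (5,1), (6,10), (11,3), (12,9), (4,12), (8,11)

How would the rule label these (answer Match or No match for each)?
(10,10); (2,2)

A rule that fits every label: |first − second| ≤ 1 — true of each 'Match' example, false of each 'No match' one.
(10,10) — |10−10| = 0, hence Match. (2,2) — |2−2| = 0, hence Match.

Match, Match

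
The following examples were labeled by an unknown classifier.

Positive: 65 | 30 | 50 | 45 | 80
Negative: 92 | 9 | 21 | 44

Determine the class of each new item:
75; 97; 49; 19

Every 'Positive' example satisfies: multiple of 5. None of the 'Negative' examples do.

Positive, Negative, Negative, Negative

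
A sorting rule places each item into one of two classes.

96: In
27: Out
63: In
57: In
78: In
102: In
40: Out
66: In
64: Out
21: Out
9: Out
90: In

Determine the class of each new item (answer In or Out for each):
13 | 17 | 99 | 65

Out, Out, In, Out

The rule appears to be: multiple of 3 AND at least 40.
13 → 13 = 3·4 + 1, 13 < 40 → Out.
17 → 17 = 3·5 + 2, 17 < 40 → Out.
99 → 99 = 3·33, 99 ≥ 40 → In.
65 → 65 = 3·21 + 2, 65 ≥ 40 → Out.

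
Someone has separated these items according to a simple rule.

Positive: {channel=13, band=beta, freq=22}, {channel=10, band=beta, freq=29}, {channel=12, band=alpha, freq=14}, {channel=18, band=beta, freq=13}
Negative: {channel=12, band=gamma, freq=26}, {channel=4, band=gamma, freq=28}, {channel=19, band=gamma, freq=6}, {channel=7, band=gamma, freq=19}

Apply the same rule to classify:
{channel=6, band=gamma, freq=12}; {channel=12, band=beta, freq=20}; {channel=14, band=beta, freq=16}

Rule: band is not gamma. This holds for each 'Positive' example and fails for each 'Negative' one.
{channel=6, band=gamma, freq=12}: Negative (band is gamma).
{channel=12, band=beta, freq=20}: Positive (band is beta).
{channel=14, band=beta, freq=16}: Positive (band is beta).

Negative, Positive, Positive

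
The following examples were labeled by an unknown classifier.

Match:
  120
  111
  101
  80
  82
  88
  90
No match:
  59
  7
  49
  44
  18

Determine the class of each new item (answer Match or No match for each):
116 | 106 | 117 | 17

Match, Match, Match, No match

The classifier is using: at least 80.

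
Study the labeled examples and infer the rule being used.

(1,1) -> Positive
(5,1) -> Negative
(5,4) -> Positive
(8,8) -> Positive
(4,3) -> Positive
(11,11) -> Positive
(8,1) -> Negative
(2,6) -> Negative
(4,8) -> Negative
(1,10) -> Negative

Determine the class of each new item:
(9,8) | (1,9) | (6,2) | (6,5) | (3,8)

Every 'Positive' example satisfies: |first − second| ≤ 1. None of the 'Negative' examples do.
Positive: (9,8), since |9−8| = 1.
Negative: (1,9), since |1−9| = 8.
Negative: (6,2), since |6−2| = 4.
Positive: (6,5), since |6−5| = 1.
Negative: (3,8), since |3−8| = 5.

Positive, Negative, Negative, Positive, Negative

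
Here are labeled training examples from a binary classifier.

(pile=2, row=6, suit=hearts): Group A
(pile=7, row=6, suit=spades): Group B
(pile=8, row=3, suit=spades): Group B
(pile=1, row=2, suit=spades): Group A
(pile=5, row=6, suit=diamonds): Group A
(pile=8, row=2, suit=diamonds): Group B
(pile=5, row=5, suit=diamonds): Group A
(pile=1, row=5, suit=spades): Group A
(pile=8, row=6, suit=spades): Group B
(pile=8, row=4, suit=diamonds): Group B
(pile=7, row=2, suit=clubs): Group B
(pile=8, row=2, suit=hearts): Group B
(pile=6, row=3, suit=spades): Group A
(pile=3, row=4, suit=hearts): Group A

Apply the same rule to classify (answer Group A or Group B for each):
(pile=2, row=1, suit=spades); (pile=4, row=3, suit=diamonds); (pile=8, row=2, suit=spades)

The common property of the 'Group A' items is: pile ≤ 6. No 'Group B' item has it.
(pile=2, row=1, suit=spades) — pile = 2, hence Group A.
(pile=4, row=3, suit=diamonds) — pile = 4, hence Group A.
(pile=8, row=2, suit=spades) — pile = 8, hence Group B.

Group A, Group A, Group B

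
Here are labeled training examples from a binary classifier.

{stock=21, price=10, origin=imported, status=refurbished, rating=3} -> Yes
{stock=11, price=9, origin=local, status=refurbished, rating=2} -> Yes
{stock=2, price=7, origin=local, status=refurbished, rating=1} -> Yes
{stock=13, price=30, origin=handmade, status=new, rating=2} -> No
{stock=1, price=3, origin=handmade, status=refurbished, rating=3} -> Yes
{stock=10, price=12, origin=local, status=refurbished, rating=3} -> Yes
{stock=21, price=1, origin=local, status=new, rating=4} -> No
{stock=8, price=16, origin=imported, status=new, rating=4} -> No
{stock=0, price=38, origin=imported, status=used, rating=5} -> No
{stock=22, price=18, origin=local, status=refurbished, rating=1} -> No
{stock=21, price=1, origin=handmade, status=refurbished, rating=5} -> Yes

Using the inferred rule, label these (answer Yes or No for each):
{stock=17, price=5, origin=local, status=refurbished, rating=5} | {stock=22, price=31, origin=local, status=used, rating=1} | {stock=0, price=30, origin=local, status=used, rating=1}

The simplest hypothesis consistent with all the labels is: status is refurbished AND price ≤ 12.

Yes, No, No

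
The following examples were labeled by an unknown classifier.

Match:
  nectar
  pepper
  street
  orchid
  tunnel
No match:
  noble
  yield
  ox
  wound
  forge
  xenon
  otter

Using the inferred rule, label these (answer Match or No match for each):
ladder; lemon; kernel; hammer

All 'Match' examples share one property — length 6 — and every 'No match' example lacks it.
ladder: Match (length 6). lemon: No match (length 5). kernel: Match (length 6). hammer: Match (length 6).

Match, No match, Match, Match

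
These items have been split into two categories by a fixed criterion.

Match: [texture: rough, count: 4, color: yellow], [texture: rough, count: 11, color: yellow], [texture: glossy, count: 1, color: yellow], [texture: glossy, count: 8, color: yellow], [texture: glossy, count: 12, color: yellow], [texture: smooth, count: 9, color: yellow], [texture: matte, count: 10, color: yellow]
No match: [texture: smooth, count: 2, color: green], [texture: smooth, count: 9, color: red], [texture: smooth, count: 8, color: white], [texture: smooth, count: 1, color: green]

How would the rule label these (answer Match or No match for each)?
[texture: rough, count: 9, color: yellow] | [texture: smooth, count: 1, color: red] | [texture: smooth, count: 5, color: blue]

Match, No match, No match

The distinguishing property — color is yellow — holds for all the 'Match' cases and none of the 'No match' cases.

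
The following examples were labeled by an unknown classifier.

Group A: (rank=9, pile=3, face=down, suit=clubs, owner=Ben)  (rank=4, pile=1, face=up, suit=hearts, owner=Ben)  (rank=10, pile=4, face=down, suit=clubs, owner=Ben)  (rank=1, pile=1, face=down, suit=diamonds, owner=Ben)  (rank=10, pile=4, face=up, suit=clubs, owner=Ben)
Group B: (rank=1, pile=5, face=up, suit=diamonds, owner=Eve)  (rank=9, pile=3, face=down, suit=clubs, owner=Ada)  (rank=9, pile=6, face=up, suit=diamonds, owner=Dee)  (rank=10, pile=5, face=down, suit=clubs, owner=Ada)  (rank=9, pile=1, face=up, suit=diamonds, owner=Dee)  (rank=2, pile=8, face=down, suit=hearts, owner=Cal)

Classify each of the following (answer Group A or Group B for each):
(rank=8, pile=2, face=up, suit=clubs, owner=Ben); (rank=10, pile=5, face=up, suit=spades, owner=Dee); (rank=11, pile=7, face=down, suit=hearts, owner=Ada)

Group A, Group B, Group B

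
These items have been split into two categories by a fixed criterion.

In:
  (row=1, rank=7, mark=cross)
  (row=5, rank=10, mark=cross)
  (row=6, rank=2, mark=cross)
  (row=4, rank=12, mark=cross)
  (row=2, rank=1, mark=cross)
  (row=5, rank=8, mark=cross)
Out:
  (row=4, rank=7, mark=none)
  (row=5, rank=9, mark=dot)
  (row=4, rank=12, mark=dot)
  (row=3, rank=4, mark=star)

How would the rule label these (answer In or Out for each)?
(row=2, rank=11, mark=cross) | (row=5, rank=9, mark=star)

The distinguishing property — mark is cross — holds for all the 'In' cases and none of the 'Out' cases.
(row=2, rank=11, mark=cross): In (mark is cross).
(row=5, rank=9, mark=star): Out (mark is star).

In, Out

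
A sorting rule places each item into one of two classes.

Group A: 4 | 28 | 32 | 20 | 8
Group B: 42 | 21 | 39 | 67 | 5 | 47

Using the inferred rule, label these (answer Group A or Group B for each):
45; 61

Group B, Group B

All 'Group A' examples share one property — multiple of 4 — and every 'Group B' example lacks it.
45: 45 = 4·11 + 1, fails this test → Group B. 61: 61 = 4·15 + 1, fails this test → Group B.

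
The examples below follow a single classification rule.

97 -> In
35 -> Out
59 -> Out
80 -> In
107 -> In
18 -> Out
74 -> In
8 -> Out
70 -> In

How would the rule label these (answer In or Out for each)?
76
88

In, In

The classifier is using: at least 70.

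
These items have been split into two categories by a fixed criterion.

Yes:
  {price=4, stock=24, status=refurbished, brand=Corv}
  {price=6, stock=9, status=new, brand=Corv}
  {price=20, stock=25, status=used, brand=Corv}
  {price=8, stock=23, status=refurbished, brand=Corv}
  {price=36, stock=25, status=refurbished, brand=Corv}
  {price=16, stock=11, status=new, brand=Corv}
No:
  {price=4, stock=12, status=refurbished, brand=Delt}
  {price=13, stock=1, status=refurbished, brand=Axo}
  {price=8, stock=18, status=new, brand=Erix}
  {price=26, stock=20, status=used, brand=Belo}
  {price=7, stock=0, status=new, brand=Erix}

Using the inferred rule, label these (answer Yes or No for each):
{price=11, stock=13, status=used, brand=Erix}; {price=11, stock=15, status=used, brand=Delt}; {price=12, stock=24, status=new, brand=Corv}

The pattern is that an item is 'Yes' exactly when: brand is Corv.
{price=11, stock=13, status=used, brand=Erix} → brand is Erix → No.
{price=11, stock=15, status=used, brand=Delt} → brand is Delt → No.
{price=12, stock=24, status=new, brand=Corv} → brand is Corv → Yes.

No, No, Yes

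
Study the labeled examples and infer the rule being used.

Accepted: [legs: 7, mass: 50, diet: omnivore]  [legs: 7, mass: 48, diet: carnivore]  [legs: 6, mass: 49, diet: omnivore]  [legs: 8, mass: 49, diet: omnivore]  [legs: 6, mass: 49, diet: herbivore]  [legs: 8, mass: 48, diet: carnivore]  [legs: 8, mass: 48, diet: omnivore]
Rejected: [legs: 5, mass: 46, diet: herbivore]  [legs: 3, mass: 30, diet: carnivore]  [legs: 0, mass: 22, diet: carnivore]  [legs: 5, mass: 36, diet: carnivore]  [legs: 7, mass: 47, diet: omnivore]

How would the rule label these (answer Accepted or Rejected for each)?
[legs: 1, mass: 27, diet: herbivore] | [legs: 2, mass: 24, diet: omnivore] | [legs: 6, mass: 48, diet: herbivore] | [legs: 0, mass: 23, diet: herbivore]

Rejected, Rejected, Accepted, Rejected

One predicate separates the groups cleanly: mass ≥ 48.
[legs: 1, mass: 27, diet: herbivore]: mass = 27, doesn't qualify → Rejected. [legs: 2, mass: 24, diet: omnivore]: mass = 24, doesn't qualify → Rejected. [legs: 6, mass: 48, diet: herbivore]: mass = 48, fits → Accepted. [legs: 0, mass: 23, diet: herbivore]: mass = 23, doesn't qualify → Rejected.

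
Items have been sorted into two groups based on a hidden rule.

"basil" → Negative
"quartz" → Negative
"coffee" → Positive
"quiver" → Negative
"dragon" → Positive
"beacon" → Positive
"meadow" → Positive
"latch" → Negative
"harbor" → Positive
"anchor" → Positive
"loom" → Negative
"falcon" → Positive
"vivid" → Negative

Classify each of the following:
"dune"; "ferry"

The pattern is that an item is 'Positive' exactly when: length 6 AND contains 'o'.
"dune" — length 4, no 'o', hence Negative. "ferry" — length 5, no 'o', hence Negative.

Negative, Negative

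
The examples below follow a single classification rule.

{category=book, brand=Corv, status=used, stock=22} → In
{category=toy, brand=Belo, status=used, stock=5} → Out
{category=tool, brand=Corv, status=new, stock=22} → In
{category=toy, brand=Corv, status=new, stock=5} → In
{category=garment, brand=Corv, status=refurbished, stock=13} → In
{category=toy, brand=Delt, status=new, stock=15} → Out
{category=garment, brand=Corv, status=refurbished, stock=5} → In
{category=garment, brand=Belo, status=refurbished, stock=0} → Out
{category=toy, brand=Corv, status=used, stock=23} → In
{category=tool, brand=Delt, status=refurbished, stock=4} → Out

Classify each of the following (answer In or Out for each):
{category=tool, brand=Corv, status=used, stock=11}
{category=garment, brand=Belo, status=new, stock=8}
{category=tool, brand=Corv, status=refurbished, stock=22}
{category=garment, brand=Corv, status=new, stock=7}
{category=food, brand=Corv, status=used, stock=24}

The simplest hypothesis consistent with all the labels is: brand is Corv.

In, Out, In, In, In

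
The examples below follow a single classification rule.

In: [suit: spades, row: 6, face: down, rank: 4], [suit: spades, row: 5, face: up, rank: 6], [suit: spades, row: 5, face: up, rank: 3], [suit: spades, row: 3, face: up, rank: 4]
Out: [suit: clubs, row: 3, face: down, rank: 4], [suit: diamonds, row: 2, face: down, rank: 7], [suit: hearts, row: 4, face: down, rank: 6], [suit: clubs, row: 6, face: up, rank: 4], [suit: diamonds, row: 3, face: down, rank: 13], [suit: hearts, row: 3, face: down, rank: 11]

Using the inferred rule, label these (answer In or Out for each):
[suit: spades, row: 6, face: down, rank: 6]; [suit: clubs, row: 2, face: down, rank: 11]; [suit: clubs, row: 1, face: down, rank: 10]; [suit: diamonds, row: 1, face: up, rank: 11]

The distinguishing property — suit is spades — holds for all the 'In' cases and none of the 'Out' cases.

In, Out, Out, Out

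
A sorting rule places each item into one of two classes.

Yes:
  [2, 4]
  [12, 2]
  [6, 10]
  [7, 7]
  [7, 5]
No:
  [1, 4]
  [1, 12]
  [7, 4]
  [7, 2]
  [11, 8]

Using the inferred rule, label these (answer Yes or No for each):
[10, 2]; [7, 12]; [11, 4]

Yes, No, No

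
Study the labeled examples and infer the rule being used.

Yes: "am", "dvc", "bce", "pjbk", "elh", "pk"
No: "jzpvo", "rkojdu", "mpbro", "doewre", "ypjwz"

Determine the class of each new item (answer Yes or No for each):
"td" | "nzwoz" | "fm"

Yes, No, Yes

All 'Yes' examples share one property — length ≤ 4 — and every 'No' example lacks it.
"td": length 2 — checks out, so Yes. "nzwoz": length 5 — fails the rule, so No. "fm": length 2 — checks out, so Yes.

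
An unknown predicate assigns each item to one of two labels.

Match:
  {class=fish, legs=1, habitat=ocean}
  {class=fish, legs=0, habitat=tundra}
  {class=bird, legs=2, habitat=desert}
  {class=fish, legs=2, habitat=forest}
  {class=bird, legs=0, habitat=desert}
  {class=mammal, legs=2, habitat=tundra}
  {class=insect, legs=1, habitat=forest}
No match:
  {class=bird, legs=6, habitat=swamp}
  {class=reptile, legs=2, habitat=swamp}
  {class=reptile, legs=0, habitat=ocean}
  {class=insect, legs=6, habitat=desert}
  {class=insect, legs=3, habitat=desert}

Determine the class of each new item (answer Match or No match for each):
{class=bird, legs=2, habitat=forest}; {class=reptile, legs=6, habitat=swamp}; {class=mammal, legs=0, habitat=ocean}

The common property of the 'Match' items is: class is not reptile AND legs ≤ 2. No 'No match' item has it.
{class=bird, legs=2, habitat=forest}: Match (class is bird, legs = 2). {class=reptile, legs=6, habitat=swamp}: No match (class is reptile, legs = 6). {class=mammal, legs=0, habitat=ocean}: Match (class is mammal, legs = 0).

Match, No match, Match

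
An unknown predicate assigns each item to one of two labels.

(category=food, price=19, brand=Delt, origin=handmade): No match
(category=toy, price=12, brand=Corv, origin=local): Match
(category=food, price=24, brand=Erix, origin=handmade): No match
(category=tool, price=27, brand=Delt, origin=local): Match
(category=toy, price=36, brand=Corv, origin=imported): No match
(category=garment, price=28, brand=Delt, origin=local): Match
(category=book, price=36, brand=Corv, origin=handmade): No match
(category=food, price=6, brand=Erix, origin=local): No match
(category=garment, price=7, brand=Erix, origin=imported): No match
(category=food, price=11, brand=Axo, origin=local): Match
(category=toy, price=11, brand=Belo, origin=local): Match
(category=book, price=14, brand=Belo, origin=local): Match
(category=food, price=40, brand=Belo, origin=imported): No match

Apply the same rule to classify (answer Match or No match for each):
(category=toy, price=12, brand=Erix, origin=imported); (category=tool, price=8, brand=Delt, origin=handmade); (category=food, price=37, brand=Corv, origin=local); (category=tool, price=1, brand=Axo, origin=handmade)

The common property of the 'Match' items is: origin is local AND price ≥ 7. No 'No match' item has it.

No match, No match, Match, No match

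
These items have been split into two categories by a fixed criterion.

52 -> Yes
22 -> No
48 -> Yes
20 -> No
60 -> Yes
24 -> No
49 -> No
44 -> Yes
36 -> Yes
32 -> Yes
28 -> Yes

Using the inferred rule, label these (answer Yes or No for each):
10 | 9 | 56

No, No, Yes

All 'Yes' examples share one property — even AND at least 28 — and every 'No' example lacks it.
10: No (10 is even, 10 < 28).
9: No (9 is odd, 9 < 28).
56: Yes (56 is even, 56 ≥ 28).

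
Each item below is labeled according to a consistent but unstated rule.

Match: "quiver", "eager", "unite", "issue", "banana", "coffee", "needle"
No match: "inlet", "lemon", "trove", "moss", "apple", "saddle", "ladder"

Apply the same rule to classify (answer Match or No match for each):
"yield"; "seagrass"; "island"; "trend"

'Match' ⟺ has ≥ 3 vowels.

No match, Match, No match, No match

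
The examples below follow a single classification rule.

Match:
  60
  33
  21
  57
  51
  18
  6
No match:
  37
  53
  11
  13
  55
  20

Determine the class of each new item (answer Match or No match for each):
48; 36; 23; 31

Match, Match, No match, No match

'Match' ⟺ multiple of 3.
Match: 48, since 48 = 3·16.
Match: 36, since 36 = 3·12.
No match: 23, since 23 = 3·7 + 2.
No match: 31, since 31 = 3·10 + 1.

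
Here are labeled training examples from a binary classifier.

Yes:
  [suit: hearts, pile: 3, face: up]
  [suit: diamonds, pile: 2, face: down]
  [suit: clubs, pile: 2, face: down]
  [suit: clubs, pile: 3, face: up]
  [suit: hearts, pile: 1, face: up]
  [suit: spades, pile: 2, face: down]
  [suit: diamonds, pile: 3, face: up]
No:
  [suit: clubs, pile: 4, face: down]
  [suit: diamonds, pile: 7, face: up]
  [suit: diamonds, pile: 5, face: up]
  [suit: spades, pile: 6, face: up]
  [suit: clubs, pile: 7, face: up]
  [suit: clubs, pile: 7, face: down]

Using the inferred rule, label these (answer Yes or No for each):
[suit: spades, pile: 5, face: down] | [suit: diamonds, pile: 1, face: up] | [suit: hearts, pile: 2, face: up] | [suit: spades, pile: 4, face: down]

No, Yes, Yes, No

'Yes' ⟺ pile ≤ 3.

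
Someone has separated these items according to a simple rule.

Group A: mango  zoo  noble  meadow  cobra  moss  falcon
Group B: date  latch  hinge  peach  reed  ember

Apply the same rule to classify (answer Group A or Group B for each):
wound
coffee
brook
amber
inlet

Group A, Group A, Group A, Group B, Group B

Rule: contains 'o'. This holds for each 'Group A' example and fails for each 'Group B' one.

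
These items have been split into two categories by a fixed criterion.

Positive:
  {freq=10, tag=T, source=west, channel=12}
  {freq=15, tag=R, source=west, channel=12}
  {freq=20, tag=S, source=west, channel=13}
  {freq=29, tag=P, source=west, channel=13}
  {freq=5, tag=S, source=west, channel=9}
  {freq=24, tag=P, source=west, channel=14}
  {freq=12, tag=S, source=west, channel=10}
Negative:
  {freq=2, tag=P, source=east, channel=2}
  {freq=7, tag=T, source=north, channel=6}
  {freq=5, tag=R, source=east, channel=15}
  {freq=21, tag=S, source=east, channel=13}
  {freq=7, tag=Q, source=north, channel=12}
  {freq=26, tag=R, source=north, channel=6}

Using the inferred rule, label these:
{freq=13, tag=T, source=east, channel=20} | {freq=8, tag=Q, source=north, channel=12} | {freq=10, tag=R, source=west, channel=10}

Negative, Negative, Positive

Checking candidate rules against both groups, what survives is: source is west.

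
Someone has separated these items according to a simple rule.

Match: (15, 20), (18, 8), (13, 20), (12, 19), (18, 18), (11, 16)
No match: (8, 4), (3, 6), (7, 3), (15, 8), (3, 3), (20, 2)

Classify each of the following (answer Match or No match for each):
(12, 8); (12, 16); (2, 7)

No match, Match, No match

One predicate separates the groups cleanly: sum ≥ 26.
(12, 8): No match (12+8 = 20). (12, 16): Match (12+16 = 28). (2, 7): No match (2+7 = 9).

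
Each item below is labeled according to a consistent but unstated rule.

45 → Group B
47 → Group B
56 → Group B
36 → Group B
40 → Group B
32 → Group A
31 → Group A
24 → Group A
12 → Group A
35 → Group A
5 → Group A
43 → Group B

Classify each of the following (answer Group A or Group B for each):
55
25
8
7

Group B, Group A, Group A, Group A

The classifier is using: at most 35.
55 → 55 > 35 → Group B.
25 → 25 ≤ 35 → Group A.
8 → 8 ≤ 35 → Group A.
7 → 7 ≤ 35 → Group A.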